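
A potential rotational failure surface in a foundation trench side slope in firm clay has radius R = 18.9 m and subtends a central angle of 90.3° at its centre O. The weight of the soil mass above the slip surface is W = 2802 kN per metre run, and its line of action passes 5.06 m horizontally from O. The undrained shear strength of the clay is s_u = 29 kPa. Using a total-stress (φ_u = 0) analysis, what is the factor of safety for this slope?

Taking moments about the centre O, the resisting moment is provided by the undrained shear strength acting along the arc:
Arc length L_a = R·θ = 18.9·(90.3°·π/180) = 18.9·1.5760 = 29.79 m
M_R = s_u·L_a·R = 29·29.79·18.9 = 16326.3 kN·m/m
M_D = W·d = 2802·5.06 = 14178.1 kN·m/m
FS = M_R / M_D = 16326.3 / 14178.1 = 1.152

FS = 1.15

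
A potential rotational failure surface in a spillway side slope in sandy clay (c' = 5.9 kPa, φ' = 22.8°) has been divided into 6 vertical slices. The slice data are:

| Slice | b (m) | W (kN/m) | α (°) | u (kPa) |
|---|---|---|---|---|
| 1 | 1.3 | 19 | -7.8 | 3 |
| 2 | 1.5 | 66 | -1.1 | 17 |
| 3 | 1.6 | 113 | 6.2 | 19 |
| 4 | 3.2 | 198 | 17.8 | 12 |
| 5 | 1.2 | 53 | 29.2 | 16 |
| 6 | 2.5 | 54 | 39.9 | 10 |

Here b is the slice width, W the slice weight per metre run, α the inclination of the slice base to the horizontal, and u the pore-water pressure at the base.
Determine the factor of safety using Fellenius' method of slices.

FS = 1.60

Ordinary method of slices: FS = Σ[c'·Δl_i + (W_i cosα_i − u_i·Δl_i)·tanφ'] / Σ W_i sinα_i, with Δl_i = b_i / cosα_i.
Slice 1: Δl = 1.3/cos(-7.8°) = 1.312 m; N'_1 = 19·cos(-7.8°) − 3·1.312 = 14.9; c'Δl = 7.74; W sinα = -2.6
Slice 2: Δl = 1.5/cos(-1.1°) = 1.500 m; N'_2 = 66·cos(-1.1°) − 17·1.500 = 40.5; c'Δl = 8.85; W sinα = -1.3
Slice 3: Δl = 1.6/cos6.2° = 1.609 m; N'_3 = 113·cos6.2° − 19·1.609 = 81.8; c'Δl = 9.50; W sinα = 12.2
Slice 4: Δl = 3.2/cos17.8° = 3.361 m; N'_4 = 198·cos17.8° − 12·3.361 = 148.2; c'Δl = 19.83; W sinα = 60.5
Slice 5: Δl = 1.2/cos29.2° = 1.375 m; N'_5 = 53·cos29.2° − 16·1.375 = 24.3; c'Δl = 8.11; W sinα = 25.9
Slice 6: Δl = 2.5/cos39.9° = 3.259 m; N'_6 = 54·cos39.9° − 10·3.259 = 8.8; c'Δl = 19.23; W sinα = 34.6
Σc'Δl = 73.3 kN/m; ΣN' = 318.4 kN/m; ΣW sinα = 129.4 kN/m
Resisting = 73.3 + 318.4·tan22.8° = 73.3 + 133.9 = 207.1 kN/m
FS = 207.1 / 129.4 = 1.601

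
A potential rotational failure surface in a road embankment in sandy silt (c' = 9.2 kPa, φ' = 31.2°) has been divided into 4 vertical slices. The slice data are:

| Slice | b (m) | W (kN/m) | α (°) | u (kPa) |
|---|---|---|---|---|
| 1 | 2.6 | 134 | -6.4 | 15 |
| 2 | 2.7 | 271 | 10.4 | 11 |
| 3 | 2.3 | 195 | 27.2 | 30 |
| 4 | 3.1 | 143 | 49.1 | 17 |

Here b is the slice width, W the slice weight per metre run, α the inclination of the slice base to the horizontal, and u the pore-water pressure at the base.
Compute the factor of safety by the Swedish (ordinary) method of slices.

FS = 1.66

Ordinary method of slices: FS = Σ[c'·Δl_i + (W_i cosα_i − u_i·Δl_i)·tanφ'] / Σ W_i sinα_i, with Δl_i = b_i / cosα_i.
Slice 1: Δl = 2.6/cos(-6.4°) = 2.616 m; N'_1 = 134·cos(-6.4°) − 15·2.616 = 93.9; c'Δl = 24.07; W sinα = -14.9
Slice 2: Δl = 2.7/cos10.4° = 2.745 m; N'_2 = 271·cos10.4° − 11·2.745 = 236.4; c'Δl = 25.25; W sinα = 48.9
Slice 3: Δl = 2.3/cos27.2° = 2.586 m; N'_3 = 195·cos27.2° − 30·2.586 = 95.9; c'Δl = 23.79; W sinα = 89.1
Slice 4: Δl = 3.1/cos49.1° = 4.735 m; N'_4 = 143·cos49.1° − 17·4.735 = 13.1; c'Δl = 43.56; W sinα = 108.1
Σc'Δl = 116.7 kN/m; ΣN' = 439.3 kN/m; ΣW sinα = 231.2 kN/m
Resisting = 116.7 + 439.3·tan31.2° = 116.7 + 266.0 = 382.7 kN/m
FS = 382.7 / 231.2 = 1.655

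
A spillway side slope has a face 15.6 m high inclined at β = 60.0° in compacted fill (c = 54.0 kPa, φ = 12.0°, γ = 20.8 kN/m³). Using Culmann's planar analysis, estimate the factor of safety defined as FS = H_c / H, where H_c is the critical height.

H_c = (4c/γ) · sinβ cosφ / [1 − cos(β − φ)]
    = (4·54.0/20.8) · sin60.0°·cos12.0° / [1 − cos48.0°]
    = 10.385 · 0.8471 / 0.3309 = 26.59 m
FS = H_c / H = 26.59 / 15.6 = 1.704

FS = 1.70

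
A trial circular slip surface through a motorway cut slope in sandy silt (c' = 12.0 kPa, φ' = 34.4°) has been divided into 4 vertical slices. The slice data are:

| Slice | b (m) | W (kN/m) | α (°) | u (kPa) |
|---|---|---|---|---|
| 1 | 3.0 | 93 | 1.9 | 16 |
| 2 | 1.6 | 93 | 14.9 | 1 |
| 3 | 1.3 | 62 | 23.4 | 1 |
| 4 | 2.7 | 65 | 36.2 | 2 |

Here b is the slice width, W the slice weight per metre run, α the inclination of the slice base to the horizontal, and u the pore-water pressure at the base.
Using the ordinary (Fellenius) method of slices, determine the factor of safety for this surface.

Ordinary method of slices: FS = Σ[c'·Δl_i + (W_i cosα_i − u_i·Δl_i)·tanφ'] / Σ W_i sinα_i, with Δl_i = b_i / cosα_i.
Slice 1: Δl = 3.0/cos1.9° = 3.002 m; N'_1 = 93·cos1.9° − 16·3.002 = 44.9; c'Δl = 36.02; W sinα = 3.1
Slice 2: Δl = 1.6/cos14.9° = 1.656 m; N'_2 = 93·cos14.9° − 1·1.656 = 88.2; c'Δl = 19.87; W sinα = 23.9
Slice 3: Δl = 1.3/cos23.4° = 1.417 m; N'_3 = 62·cos23.4° − 1·1.417 = 55.5; c'Δl = 17.00; W sinα = 24.6
Slice 4: Δl = 2.7/cos36.2° = 3.346 m; N'_4 = 65·cos36.2° − 2·3.346 = 45.8; c'Δl = 40.15; W sinα = 38.4
Σc'Δl = 113.0 kN/m; ΣN' = 234.4 kN/m; ΣW sinα = 90.0 kN/m
Resisting = 113.0 + 234.4·tan34.4° = 113.0 + 160.5 = 273.5 kN/m
FS = 273.5 / 90.0 = 3.039

FS = 3.04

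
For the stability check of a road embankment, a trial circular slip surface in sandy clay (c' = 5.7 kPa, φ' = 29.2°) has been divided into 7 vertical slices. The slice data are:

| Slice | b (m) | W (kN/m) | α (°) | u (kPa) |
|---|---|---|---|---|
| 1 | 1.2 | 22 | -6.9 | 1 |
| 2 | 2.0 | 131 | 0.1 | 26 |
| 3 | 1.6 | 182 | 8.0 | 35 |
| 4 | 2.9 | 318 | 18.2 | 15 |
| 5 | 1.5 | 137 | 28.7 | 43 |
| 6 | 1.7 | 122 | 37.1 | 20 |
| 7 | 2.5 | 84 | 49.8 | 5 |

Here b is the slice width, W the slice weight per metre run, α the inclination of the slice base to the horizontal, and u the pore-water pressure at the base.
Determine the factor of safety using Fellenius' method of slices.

FS = 1.33

Ordinary method of slices: FS = Σ[c'·Δl_i + (W_i cosα_i − u_i·Δl_i)·tanφ'] / Σ W_i sinα_i, with Δl_i = b_i / cosα_i.
Slice 1: Δl = 1.2/cos(-6.9°) = 1.209 m; N'_1 = 22·cos(-6.9°) − 1·1.209 = 20.6; c'Δl = 6.89; W sinα = -2.6
Slice 2: Δl = 2.0/cos0.1° = 2.000 m; N'_2 = 131·cos0.1° − 26·2.000 = 79.0; c'Δl = 11.40; W sinα = 0.2
Slice 3: Δl = 1.6/cos8.0° = 1.616 m; N'_3 = 182·cos8.0° − 35·1.616 = 123.7; c'Δl = 9.21; W sinα = 25.3
Slice 4: Δl = 2.9/cos18.2° = 3.053 m; N'_4 = 318·cos18.2° − 15·3.053 = 256.3; c'Δl = 17.40; W sinα = 99.3
Slice 5: Δl = 1.5/cos28.7° = 1.710 m; N'_5 = 137·cos28.7° − 43·1.710 = 46.6; c'Δl = 9.75; W sinα = 65.8
Slice 6: Δl = 1.7/cos37.1° = 2.131 m; N'_6 = 122·cos37.1° − 20·2.131 = 54.7; c'Δl = 12.15; W sinα = 73.6
Slice 7: Δl = 2.5/cos49.8° = 3.873 m; N'_7 = 84·cos49.8° − 5·3.873 = 34.9; c'Δl = 22.08; W sinα = 64.2
Σc'Δl = 88.9 kN/m; ΣN' = 615.8 kN/m; ΣW sinα = 325.8 kN/m
Resisting = 88.9 + 615.8·tan29.2° = 88.9 + 344.1 = 433.0 kN/m
FS = 433.0 / 325.8 = 1.329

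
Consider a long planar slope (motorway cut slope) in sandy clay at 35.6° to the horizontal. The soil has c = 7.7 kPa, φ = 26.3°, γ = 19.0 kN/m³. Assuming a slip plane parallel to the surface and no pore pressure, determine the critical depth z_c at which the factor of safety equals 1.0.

z_c = 2.76 m

Setting FS = 1.00 in FS = [c + γz cos²β tanφ] / [γz sinβ cosβ] and solving for z:
z = c / [γ cosβ (FS·sinβ − cosβ·tanφ)]
  = 7.7 / [19.0·cos35.6°·(1.00·sin35.6° − cos35.6°·tan26.3°)]
  = 7.7 / [19.0·0.8131·(1.00·0.5821 − 0.8131·0.4942)]
  = 7.7 / 2.7849 = 2.765 m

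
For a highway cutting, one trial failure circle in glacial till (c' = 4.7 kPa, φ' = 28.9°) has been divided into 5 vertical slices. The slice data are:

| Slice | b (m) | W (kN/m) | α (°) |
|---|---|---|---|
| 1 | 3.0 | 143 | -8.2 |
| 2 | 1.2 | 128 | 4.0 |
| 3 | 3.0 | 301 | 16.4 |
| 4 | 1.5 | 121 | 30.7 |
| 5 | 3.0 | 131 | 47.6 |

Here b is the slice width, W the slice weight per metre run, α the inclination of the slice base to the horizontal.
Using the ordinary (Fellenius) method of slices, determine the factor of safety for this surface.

Ordinary method of slices: FS = Σ[c'·Δl_i + (W_i cosα_i)·tanφ'] / Σ W_i sinα_i, with Δl_i = b_i / cosα_i.
Slice 1: Δl = 3.0/cos(-8.2°) = 3.031 m; N'_1 = 143·cos(-8.2°) = 141.5; c'Δl = 14.25; W sinα = -20.4
Slice 2: Δl = 1.2/cos4.0° = 1.203 m; N'_2 = 128·cos4.0° = 127.7; c'Δl = 5.65; W sinα = 8.9
Slice 3: Δl = 3.0/cos16.4° = 3.127 m; N'_3 = 301·cos16.4° = 288.8; c'Δl = 14.70; W sinα = 85.0
Slice 4: Δl = 1.5/cos30.7° = 1.744 m; N'_4 = 121·cos30.7° = 104.0; c'Δl = 8.20; W sinα = 61.8
Slice 5: Δl = 3.0/cos47.6° = 4.449 m; N'_5 = 131·cos47.6° = 88.3; c'Δl = 20.91; W sinα = 96.7
Σc'Δl = 63.7 kN/m; ΣN' = 750.4 kN/m; ΣW sinα = 232.0 kN/m
Resisting = 63.7 + 750.4·tan28.9° = 63.7 + 414.2 = 477.9 kN/m
FS = 477.9 / 232.0 = 2.060

FS = 2.06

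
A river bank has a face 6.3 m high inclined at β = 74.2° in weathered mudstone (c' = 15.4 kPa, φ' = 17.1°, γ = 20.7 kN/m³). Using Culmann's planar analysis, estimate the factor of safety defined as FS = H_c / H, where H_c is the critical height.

FS = 0.95

H_c = (4c'/γ) · sinβ cosφ' / [1 − cos(β − φ')]
    = (4·15.4/20.7) · sin74.2°·cos17.1° / [1 − cos57.1°]
    = 2.976 · 0.9197 / 0.4568 = 5.99 m
FS = H_c / H = 5.99 / 6.3 = 0.951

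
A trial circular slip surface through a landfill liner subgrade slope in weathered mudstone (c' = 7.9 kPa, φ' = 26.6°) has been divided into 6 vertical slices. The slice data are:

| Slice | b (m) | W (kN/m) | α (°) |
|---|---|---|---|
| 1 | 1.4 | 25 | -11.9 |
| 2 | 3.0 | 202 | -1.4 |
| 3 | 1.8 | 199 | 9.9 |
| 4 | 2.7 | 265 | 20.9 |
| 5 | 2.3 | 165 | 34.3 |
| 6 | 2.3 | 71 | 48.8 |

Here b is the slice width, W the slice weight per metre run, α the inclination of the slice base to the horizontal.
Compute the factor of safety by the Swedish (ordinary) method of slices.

Ordinary method of slices: FS = Σ[c'·Δl_i + (W_i cosα_i)·tanφ'] / Σ W_i sinα_i, with Δl_i = b_i / cosα_i.
Slice 1: Δl = 1.4/cos(-11.9°) = 1.431 m; N'_1 = 25·cos(-11.9°) = 24.5; c'Δl = 11.30; W sinα = -5.2
Slice 2: Δl = 3.0/cos(-1.4°) = 3.001 m; N'_2 = 202·cos(-1.4°) = 201.9; c'Δl = 23.71; W sinα = -4.9
Slice 3: Δl = 1.8/cos9.9° = 1.827 m; N'_3 = 199·cos9.9° = 196.0; c'Δl = 14.43; W sinα = 34.2
Slice 4: Δl = 2.7/cos20.9° = 2.890 m; N'_4 = 265·cos20.9° = 247.6; c'Δl = 22.83; W sinα = 94.5
Slice 5: Δl = 2.3/cos34.3° = 2.784 m; N'_5 = 165·cos34.3° = 136.3; c'Δl = 21.99; W sinα = 93.0
Slice 6: Δl = 2.3/cos48.8° = 3.492 m; N'_6 = 71·cos48.8° = 46.8; c'Δl = 27.59; W sinα = 53.4
Σc'Δl = 121.9 kN/m; ΣN' = 853.1 kN/m; ΣW sinα = 265.1 kN/m
Resisting = 121.9 + 853.1·tan26.6° = 121.9 + 427.2 = 549.0 kN/m
FS = 549.0 / 265.1 = 2.071

FS = 2.07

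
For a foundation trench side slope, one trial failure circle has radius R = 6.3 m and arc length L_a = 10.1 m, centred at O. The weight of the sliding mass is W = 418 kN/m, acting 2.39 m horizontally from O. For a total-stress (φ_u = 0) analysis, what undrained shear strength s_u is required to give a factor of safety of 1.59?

s_u = 25.0 kPa

FS = s_u·L_a·R / (W·d), so s_u = FS·W·d / (L_a·R).
s_u = 1.59·418·2.39 / (10.10·6.3) = 1588.4 / 63.63 = 24.96 kPa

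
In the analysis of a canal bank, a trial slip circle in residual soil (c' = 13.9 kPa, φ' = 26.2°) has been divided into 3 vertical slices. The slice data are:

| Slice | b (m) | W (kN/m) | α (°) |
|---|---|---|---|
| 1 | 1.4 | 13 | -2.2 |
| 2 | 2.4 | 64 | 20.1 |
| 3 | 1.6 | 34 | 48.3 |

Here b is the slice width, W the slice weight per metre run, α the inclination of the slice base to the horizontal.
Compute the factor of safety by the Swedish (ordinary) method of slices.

Ordinary method of slices: FS = Σ[c'·Δl_i + (W_i cosα_i)·tanφ'] / Σ W_i sinα_i, with Δl_i = b_i / cosα_i.
Slice 1: Δl = 1.4/cos(-2.2°) = 1.401 m; N'_1 = 13·cos(-2.2°) = 13.0; c'Δl = 19.47; W sinα = -0.5
Slice 2: Δl = 2.4/cos20.1° = 2.556 m; N'_2 = 64·cos20.1° = 60.1; c'Δl = 35.52; W sinα = 22.0
Slice 3: Δl = 1.6/cos48.3° = 2.405 m; N'_3 = 34·cos48.3° = 22.6; c'Δl = 33.43; W sinα = 25.4
Σc'Δl = 88.4 kN/m; ΣN' = 95.7 kN/m; ΣW sinα = 46.9 kN/m
Resisting = 88.4 + 95.7·tan26.2° = 88.4 + 47.1 = 135.5 kN/m
FS = 135.5 / 46.9 = 2.891

FS = 2.89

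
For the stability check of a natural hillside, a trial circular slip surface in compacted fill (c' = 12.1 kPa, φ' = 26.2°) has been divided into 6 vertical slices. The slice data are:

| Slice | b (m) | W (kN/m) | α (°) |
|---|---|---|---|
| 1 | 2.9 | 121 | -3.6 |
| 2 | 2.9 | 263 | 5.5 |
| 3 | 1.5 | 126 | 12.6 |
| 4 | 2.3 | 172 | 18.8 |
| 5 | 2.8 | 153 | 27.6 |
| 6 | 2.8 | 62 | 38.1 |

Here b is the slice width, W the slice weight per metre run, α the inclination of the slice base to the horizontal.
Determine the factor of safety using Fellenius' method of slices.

FS = 2.95

Ordinary method of slices: FS = Σ[c'·Δl_i + (W_i cosα_i)·tanφ'] / Σ W_i sinα_i, with Δl_i = b_i / cosα_i.
Slice 1: Δl = 2.9/cos(-3.6°) = 2.906 m; N'_1 = 121·cos(-3.6°) = 120.8; c'Δl = 35.16; W sinα = -7.6
Slice 2: Δl = 2.9/cos5.5° = 2.913 m; N'_2 = 263·cos5.5° = 261.8; c'Δl = 35.25; W sinα = 25.2
Slice 3: Δl = 1.5/cos12.6° = 1.537 m; N'_3 = 126·cos12.6° = 123.0; c'Δl = 18.60; W sinα = 27.5
Slice 4: Δl = 2.3/cos18.8° = 2.430 m; N'_4 = 172·cos18.8° = 162.8; c'Δl = 29.40; W sinα = 55.4
Slice 5: Δl = 2.8/cos27.6° = 3.160 m; N'_5 = 153·cos27.6° = 135.6; c'Δl = 38.23; W sinα = 70.9
Slice 6: Δl = 2.8/cos38.1° = 3.558 m; N'_6 = 62·cos38.1° = 48.8; c'Δl = 43.05; W sinα = 38.3
Σc'Δl = 199.7 kN/m; ΣN' = 852.7 kN/m; ΣW sinα = 209.7 kN/m
Resisting = 199.7 + 852.7·tan26.2° = 199.7 + 419.6 = 619.3 kN/m
FS = 619.3 / 209.7 = 2.954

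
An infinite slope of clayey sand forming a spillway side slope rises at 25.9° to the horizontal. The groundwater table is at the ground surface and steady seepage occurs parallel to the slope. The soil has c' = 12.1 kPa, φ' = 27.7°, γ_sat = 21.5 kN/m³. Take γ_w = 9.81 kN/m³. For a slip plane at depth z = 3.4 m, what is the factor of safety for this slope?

FS = 1.01

With seepage parallel to the slope and the water table at the surface, the effective normal stress on the slip plane uses the buoyant unit weight γ' = γ_sat − γ_w while the driving shear stress uses γ_sat:
FS = [c' + γ' z cos²β tanφ'] / [γ_sat z sinβ cosβ]
γ' = 21.5 − 9.81 = 11.69 kN/m³
Numerator = 12.1 + 11.69·3.4·cos²25.9°·tan27.7° = 12.1 + 11.69·3.4·0.8092·0.5250 = 28.986 kPa
Denominator = 21.5·3.4·sin25.9°·cos25.9° = 21.5·3.4·0.4368·0.8996 = 28.723 kPa
FS = 28.986 / 28.723 = 1.009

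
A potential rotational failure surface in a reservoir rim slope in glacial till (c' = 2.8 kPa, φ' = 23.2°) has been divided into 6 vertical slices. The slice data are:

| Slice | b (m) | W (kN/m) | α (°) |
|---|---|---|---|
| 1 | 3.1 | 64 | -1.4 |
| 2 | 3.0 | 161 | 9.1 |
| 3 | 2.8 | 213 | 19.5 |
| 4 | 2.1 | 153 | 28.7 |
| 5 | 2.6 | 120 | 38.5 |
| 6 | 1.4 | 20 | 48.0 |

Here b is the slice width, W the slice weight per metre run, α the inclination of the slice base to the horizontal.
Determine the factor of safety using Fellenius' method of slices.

Ordinary method of slices: FS = Σ[c'·Δl_i + (W_i cosα_i)·tanφ'] / Σ W_i sinα_i, with Δl_i = b_i / cosα_i.
Slice 1: Δl = 3.1/cos(-1.4°) = 3.101 m; N'_1 = 64·cos(-1.4°) = 64.0; c'Δl = 8.68; W sinα = -1.6
Slice 2: Δl = 3.0/cos9.1° = 3.038 m; N'_2 = 161·cos9.1° = 159.0; c'Δl = 8.51; W sinα = 25.5
Slice 3: Δl = 2.8/cos19.5° = 2.970 m; N'_3 = 213·cos19.5° = 200.8; c'Δl = 8.32; W sinα = 71.1
Slice 4: Δl = 2.1/cos28.7° = 2.394 m; N'_4 = 153·cos28.7° = 134.2; c'Δl = 6.70; W sinα = 73.5
Slice 5: Δl = 2.6/cos38.5° = 3.322 m; N'_5 = 120·cos38.5° = 93.9; c'Δl = 9.30; W sinα = 74.7
Slice 6: Δl = 1.4/cos48.0° = 2.092 m; N'_6 = 20·cos48.0° = 13.4; c'Δl = 5.86; W sinα = 14.9
Σc'Δl = 47.4 kN/m; ΣN' = 665.2 kN/m; ΣW sinα = 258.0 kN/m
Resisting = 47.4 + 665.2·tan23.2° = 47.4 + 285.1 = 332.5 kN/m
FS = 332.5 / 258.0 = 1.289

FS = 1.29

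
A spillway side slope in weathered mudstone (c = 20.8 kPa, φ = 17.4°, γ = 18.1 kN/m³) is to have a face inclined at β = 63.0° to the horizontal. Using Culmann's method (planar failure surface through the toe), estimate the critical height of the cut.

Culmann's analysis gives the critical failure plane at α_cr = (β + φ)/2 = (63.0 + 17.4)/2 = 40.2°, and the critical height
H_c = (4c/γ) · sinβ cosφ / [1 − cos(β − φ)]
    = (4·20.8/18.1) · sin63.0°·cos17.4° / [1 − cos(45.6°)]
    = 4.597 · 0.8910·0.9542 / [1 − 0.6997]
    = 4.597 · 0.8502 / 0.3003
    = 13.01 m

H_c = 13.01 m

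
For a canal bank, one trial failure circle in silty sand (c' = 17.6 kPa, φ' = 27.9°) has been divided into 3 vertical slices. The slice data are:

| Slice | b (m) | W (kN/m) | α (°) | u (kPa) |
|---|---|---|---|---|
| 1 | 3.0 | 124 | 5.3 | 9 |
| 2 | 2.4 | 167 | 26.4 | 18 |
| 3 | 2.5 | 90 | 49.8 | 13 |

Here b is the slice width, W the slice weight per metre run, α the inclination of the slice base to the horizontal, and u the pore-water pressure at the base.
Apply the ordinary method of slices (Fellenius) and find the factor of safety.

FS = 1.79

Ordinary method of slices: FS = Σ[c'·Δl_i + (W_i cosα_i − u_i·Δl_i)·tanφ'] / Σ W_i sinα_i, with Δl_i = b_i / cosα_i.
Slice 1: Δl = 3.0/cos5.3° = 3.013 m; N'_1 = 124·cos5.3° − 9·3.013 = 96.4; c'Δl = 53.03; W sinα = 11.5
Slice 2: Δl = 2.4/cos26.4° = 2.679 m; N'_2 = 167·cos26.4° − 18·2.679 = 101.4; c'Δl = 47.16; W sinα = 74.3
Slice 3: Δl = 2.5/cos49.8° = 3.873 m; N'_3 = 90·cos49.8° − 13·3.873 = 7.7; c'Δl = 68.17; W sinα = 68.7
Σc'Δl = 168.4 kN/m; ΣN' = 205.4 kN/m; ΣW sinα = 154.4 kN/m
Resisting = 168.4 + 205.4·tan27.9° = 168.4 + 108.8 = 277.1 kN/m
FS = 277.1 / 154.4 = 1.794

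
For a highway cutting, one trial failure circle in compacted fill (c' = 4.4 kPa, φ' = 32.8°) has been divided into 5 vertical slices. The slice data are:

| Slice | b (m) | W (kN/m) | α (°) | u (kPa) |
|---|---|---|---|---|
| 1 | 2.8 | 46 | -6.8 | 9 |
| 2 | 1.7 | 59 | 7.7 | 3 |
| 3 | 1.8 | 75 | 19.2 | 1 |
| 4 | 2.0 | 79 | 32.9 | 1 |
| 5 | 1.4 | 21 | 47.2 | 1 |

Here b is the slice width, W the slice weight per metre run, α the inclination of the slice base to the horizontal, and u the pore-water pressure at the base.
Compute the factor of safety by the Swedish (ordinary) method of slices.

FS = 2.21

Ordinary method of slices: FS = Σ[c'·Δl_i + (W_i cosα_i − u_i·Δl_i)·tanφ'] / Σ W_i sinα_i, with Δl_i = b_i / cosα_i.
Slice 1: Δl = 2.8/cos(-6.8°) = 2.820 m; N'_1 = 46·cos(-6.8°) − 9·2.820 = 20.3; c'Δl = 12.41; W sinα = -5.4
Slice 2: Δl = 1.7/cos7.7° = 1.715 m; N'_2 = 59·cos7.7° − 3·1.715 = 53.3; c'Δl = 7.55; W sinα = 7.9
Slice 3: Δl = 1.8/cos19.2° = 1.906 m; N'_3 = 75·cos19.2° − 1·1.906 = 68.9; c'Δl = 8.39; W sinα = 24.7
Slice 4: Δl = 2.0/cos32.9° = 2.382 m; N'_4 = 79·cos32.9° − 1·2.382 = 63.9; c'Δl = 10.48; W sinα = 42.9
Slice 5: Δl = 1.4/cos47.2° = 2.061 m; N'_5 = 21·cos47.2° − 1·2.061 = 12.2; c'Δl = 9.07; W sinα = 15.4
Σc'Δl = 47.9 kN/m; ΣN' = 218.7 kN/m; ΣW sinα = 85.4 kN/m
Resisting = 47.9 + 218.7·tan32.8° = 47.9 + 140.9 = 188.8 kN/m
FS = 188.8 / 85.4 = 2.210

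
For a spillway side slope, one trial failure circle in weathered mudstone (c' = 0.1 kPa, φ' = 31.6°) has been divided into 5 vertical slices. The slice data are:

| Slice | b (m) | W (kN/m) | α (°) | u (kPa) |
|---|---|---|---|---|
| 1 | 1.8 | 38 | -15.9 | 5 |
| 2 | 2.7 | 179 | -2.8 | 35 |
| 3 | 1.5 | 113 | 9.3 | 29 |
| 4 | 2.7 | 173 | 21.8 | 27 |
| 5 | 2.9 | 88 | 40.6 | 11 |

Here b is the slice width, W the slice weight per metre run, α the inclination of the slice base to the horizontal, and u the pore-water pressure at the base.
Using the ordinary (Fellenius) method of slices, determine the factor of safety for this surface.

FS = 1.47

Ordinary method of slices: FS = Σ[c'·Δl_i + (W_i cosα_i − u_i·Δl_i)·tanφ'] / Σ W_i sinα_i, with Δl_i = b_i / cosα_i.
Slice 1: Δl = 1.8/cos(-15.9°) = 1.872 m; N'_1 = 38·cos(-15.9°) − 5·1.872 = 27.2; c'Δl = 0.19; W sinα = -10.4
Slice 2: Δl = 2.7/cos(-2.8°) = 2.703 m; N'_2 = 179·cos(-2.8°) − 35·2.703 = 84.2; c'Δl = 0.27; W sinα = -8.7
Slice 3: Δl = 1.5/cos9.3° = 1.520 m; N'_3 = 113·cos9.3° − 29·1.520 = 67.4; c'Δl = 0.15; W sinα = 18.3
Slice 4: Δl = 2.7/cos21.8° = 2.908 m; N'_4 = 173·cos21.8° − 27·2.908 = 82.1; c'Δl = 0.29; W sinα = 64.2
Slice 5: Δl = 2.9/cos40.6° = 3.819 m; N'_5 = 88·cos40.6° − 11·3.819 = 24.8; c'Δl = 0.38; W sinα = 57.3
Σc'Δl = 1.3 kN/m; ΣN' = 285.7 kN/m; ΣW sinα = 120.6 kN/m
Resisting = 1.3 + 285.7·tan31.6° = 1.3 + 175.8 = 177.1 kN/m
FS = 177.1 / 120.6 = 1.468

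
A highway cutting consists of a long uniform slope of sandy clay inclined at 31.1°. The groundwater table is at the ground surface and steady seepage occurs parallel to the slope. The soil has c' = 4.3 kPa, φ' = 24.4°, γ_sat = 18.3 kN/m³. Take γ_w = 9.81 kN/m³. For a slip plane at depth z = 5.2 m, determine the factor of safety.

With seepage parallel to the slope and the water table at the surface, the effective normal stress on the slip plane uses the buoyant unit weight γ' = γ_sat − γ_w while the driving shear stress uses γ_sat:
FS = [c' + γ' z cos²β tanφ'] / [γ_sat z sinβ cosβ]
γ' = 18.3 − 9.81 = 8.49 kN/m³
Numerator = 4.3 + 8.49·5.2·cos²31.1°·tan24.4° = 4.3 + 8.49·5.2·0.7332·0.4536 = 18.983 kPa
Denominator = 18.3·5.2·sin31.1°·cos31.1° = 18.3·5.2·0.5165·0.8563 = 42.088 kPa
FS = 18.983 / 42.088 = 0.451

FS = 0.45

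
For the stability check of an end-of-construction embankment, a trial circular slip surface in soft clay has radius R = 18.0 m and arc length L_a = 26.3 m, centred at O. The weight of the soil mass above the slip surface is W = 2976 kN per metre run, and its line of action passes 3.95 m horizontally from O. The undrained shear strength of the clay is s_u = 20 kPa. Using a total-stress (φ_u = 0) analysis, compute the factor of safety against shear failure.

FS = 0.81

Taking moments about the centre O, the resisting moment is provided by the undrained shear strength acting along the arc:
M_R = s_u·L_a·R = 20·26.30·18.0 = 9468.0 kN·m/m
M_D = W·d = 2976·3.95 = 11755.2 kN·m/m
FS = M_R / M_D = 9468.0 / 11755.2 = 0.805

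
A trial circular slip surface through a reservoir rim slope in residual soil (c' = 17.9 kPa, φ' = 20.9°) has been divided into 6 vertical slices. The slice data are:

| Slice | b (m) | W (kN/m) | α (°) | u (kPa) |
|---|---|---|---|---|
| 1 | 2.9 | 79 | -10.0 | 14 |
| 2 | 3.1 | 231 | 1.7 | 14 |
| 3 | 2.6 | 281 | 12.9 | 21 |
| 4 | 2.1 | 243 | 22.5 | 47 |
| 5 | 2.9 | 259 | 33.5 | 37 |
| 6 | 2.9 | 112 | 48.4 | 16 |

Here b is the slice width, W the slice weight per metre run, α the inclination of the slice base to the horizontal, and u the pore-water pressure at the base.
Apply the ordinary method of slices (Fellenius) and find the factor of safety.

Ordinary method of slices: FS = Σ[c'·Δl_i + (W_i cosα_i − u_i·Δl_i)·tanφ'] / Σ W_i sinα_i, with Δl_i = b_i / cosα_i.
Slice 1: Δl = 2.9/cos(-10.0°) = 2.945 m; N'_1 = 79·cos(-10.0°) − 14·2.945 = 36.6; c'Δl = 52.71; W sinα = -13.7
Slice 2: Δl = 3.1/cos1.7° = 3.101 m; N'_2 = 231·cos1.7° − 14·3.101 = 187.5; c'Δl = 55.51; W sinα = 6.9
Slice 3: Δl = 2.6/cos12.9° = 2.667 m; N'_3 = 281·cos12.9° − 21·2.667 = 217.9; c'Δl = 47.75; W sinα = 62.7
Slice 4: Δl = 2.1/cos22.5° = 2.273 m; N'_4 = 243·cos22.5° − 47·2.273 = 117.7; c'Δl = 40.69; W sinα = 93.0
Slice 5: Δl = 2.9/cos33.5° = 3.478 m; N'_5 = 259·cos33.5° − 37·3.478 = 87.3; c'Δl = 62.25; W sinα = 143.0
Slice 6: Δl = 2.9/cos48.4° = 4.368 m; N'_6 = 112·cos48.4° − 16·4.368 = 4.5; c'Δl = 78.19; W sinα = 83.8
Σc'Δl = 337.1 kN/m; ΣN' = 651.4 kN/m; ΣW sinα = 375.6 kN/m
Resisting = 337.1 + 651.4·tan20.9° = 337.1 + 248.7 = 585.8 kN/m
FS = 585.8 / 375.6 = 1.560

FS = 1.56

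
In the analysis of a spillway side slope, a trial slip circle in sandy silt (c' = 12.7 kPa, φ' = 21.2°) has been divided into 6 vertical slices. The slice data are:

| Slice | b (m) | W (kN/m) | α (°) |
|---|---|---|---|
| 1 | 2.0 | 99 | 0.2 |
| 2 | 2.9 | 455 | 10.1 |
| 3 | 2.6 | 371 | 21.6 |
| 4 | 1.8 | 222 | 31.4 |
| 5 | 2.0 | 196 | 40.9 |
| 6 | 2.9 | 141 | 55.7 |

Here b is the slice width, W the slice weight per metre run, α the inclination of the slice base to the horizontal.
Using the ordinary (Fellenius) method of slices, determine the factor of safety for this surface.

FS = 1.27

Ordinary method of slices: FS = Σ[c'·Δl_i + (W_i cosα_i)·tanφ'] / Σ W_i sinα_i, with Δl_i = b_i / cosα_i.
Slice 1: Δl = 2.0/cos0.2° = 2.000 m; N'_1 = 99·cos0.2° = 99.0; c'Δl = 25.40; W sinα = 0.3
Slice 2: Δl = 2.9/cos10.1° = 2.946 m; N'_2 = 455·cos10.1° = 447.9; c'Δl = 37.41; W sinα = 79.8
Slice 3: Δl = 2.6/cos21.6° = 2.796 m; N'_3 = 371·cos21.6° = 344.9; c'Δl = 35.51; W sinα = 136.6
Slice 4: Δl = 1.8/cos31.4° = 2.109 m; N'_4 = 222·cos31.4° = 189.5; c'Δl = 26.78; W sinα = 115.7
Slice 5: Δl = 2.0/cos40.9° = 2.646 m; N'_5 = 196·cos40.9° = 148.1; c'Δl = 33.60; W sinα = 128.3
Slice 6: Δl = 2.9/cos55.7° = 5.146 m; N'_6 = 141·cos55.7° = 79.5; c'Δl = 65.36; W sinα = 116.5
Σc'Δl = 224.1 kN/m; ΣN' = 1309.0 kN/m; ΣW sinα = 577.2 kN/m
Resisting = 224.1 + 1309.0·tan21.2° = 224.1 + 507.7 = 731.8 kN/m
FS = 731.8 / 577.2 = 1.268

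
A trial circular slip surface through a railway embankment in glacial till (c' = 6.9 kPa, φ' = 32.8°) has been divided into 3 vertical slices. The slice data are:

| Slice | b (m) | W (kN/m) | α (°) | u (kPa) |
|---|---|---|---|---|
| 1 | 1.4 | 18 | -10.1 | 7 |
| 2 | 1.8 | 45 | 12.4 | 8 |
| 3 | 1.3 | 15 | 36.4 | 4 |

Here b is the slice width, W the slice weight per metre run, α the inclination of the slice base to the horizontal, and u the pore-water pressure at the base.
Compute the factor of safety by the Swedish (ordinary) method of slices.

FS = 3.97

Ordinary method of slices: FS = Σ[c'·Δl_i + (W_i cosα_i − u_i·Δl_i)·tanφ'] / Σ W_i sinα_i, with Δl_i = b_i / cosα_i.
Slice 1: Δl = 1.4/cos(-10.1°) = 1.422 m; N'_1 = 18·cos(-10.1°) − 7·1.422 = 7.8; c'Δl = 9.81; W sinα = -3.2
Slice 2: Δl = 1.8/cos12.4° = 1.843 m; N'_2 = 45·cos12.4° − 8·1.843 = 29.2; c'Δl = 12.72; W sinα = 9.7
Slice 3: Δl = 1.3/cos36.4° = 1.615 m; N'_3 = 15·cos36.4° − 4·1.615 = 5.6; c'Δl = 11.14; W sinα = 8.9
Σc'Δl = 33.7 kN/m; ΣN' = 42.6 kN/m; ΣW sinα = 15.4 kN/m
Resisting = 33.7 + 42.6·tan32.8° = 33.7 + 27.4 = 61.1 kN/m
FS = 61.1 / 15.4 = 3.967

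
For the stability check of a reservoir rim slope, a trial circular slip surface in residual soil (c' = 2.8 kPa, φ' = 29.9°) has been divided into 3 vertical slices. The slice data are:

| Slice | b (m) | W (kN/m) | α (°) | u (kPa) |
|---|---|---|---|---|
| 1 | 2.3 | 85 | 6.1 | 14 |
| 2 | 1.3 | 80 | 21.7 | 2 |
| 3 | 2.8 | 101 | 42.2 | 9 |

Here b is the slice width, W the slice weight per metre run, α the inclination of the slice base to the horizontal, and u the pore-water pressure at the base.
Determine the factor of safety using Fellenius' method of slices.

Ordinary method of slices: FS = Σ[c'·Δl_i + (W_i cosα_i − u_i·Δl_i)·tanφ'] / Σ W_i sinα_i, with Δl_i = b_i / cosα_i.
Slice 1: Δl = 2.3/cos6.1° = 2.313 m; N'_1 = 85·cos6.1° − 14·2.313 = 52.1; c'Δl = 6.48; W sinα = 9.0
Slice 2: Δl = 1.3/cos21.7° = 1.399 m; N'_2 = 80·cos21.7° − 2·1.399 = 71.5; c'Δl = 3.92; W sinα = 29.6
Slice 3: Δl = 2.8/cos42.2° = 3.780 m; N'_3 = 101·cos42.2° − 9·3.780 = 40.8; c'Δl = 10.58; W sinα = 67.8
Σc'Δl = 21.0 kN/m; ΣN' = 164.5 kN/m; ΣW sinα = 106.5 kN/m
Resisting = 21.0 + 164.5·tan29.9° = 21.0 + 94.6 = 115.6 kN/m
FS = 115.6 / 106.5 = 1.085

FS = 1.09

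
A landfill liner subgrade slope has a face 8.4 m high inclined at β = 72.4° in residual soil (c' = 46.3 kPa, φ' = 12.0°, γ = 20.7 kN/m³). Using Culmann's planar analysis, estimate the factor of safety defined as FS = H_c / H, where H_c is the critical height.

H_c = (4c'/γ) · sinβ cosφ' / [1 − cos(β − φ')]
    = (4·46.3/20.7) · sin72.4°·cos12.0° / [1 − cos60.4°]
    = 8.947 · 0.9324 / 0.5061 = 16.48 m
FS = H_c / H = 16.48 / 8.4 = 1.962

FS = 1.96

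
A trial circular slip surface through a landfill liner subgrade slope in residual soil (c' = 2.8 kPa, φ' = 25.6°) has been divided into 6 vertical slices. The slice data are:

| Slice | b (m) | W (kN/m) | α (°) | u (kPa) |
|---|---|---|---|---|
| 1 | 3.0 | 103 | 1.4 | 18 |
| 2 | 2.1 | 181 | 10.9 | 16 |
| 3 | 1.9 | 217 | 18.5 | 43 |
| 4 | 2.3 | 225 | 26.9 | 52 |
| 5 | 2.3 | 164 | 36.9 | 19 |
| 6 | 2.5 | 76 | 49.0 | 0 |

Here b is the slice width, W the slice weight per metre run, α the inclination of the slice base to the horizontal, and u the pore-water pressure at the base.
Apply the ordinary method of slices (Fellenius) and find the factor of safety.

Ordinary method of slices: FS = Σ[c'·Δl_i + (W_i cosα_i − u_i·Δl_i)·tanφ'] / Σ W_i sinα_i, with Δl_i = b_i / cosα_i.
Slice 1: Δl = 3.0/cos1.4° = 3.001 m; N'_1 = 103·cos1.4° − 18·3.001 = 49.0; c'Δl = 8.40; W sinα = 2.5
Slice 2: Δl = 2.1/cos10.9° = 2.139 m; N'_2 = 181·cos10.9° − 16·2.139 = 143.5; c'Δl = 5.99; W sinα = 34.2
Slice 3: Δl = 1.9/cos18.5° = 2.004 m; N'_3 = 217·cos18.5° − 43·2.004 = 119.6; c'Δl = 5.61; W sinα = 68.9
Slice 4: Δl = 2.3/cos26.9° = 2.579 m; N'_4 = 225·cos26.9° − 52·2.579 = 66.5; c'Δl = 7.22; W sinα = 101.8
Slice 5: Δl = 2.3/cos36.9° = 2.876 m; N'_5 = 164·cos36.9° − 19·2.876 = 76.5; c'Δl = 8.05; W sinα = 98.5
Slice 6: Δl = 2.5/cos49.0° = 3.811 m; N'_6 = 76·cos49.0° − 0·3.811 = 49.9; c'Δl = 10.67; W sinα = 57.4
Σc'Δl = 45.9 kN/m; ΣN' = 505.0 kN/m; ΣW sinα = 363.2 kN/m
Resisting = 45.9 + 505.0·tan25.6° = 45.9 + 242.0 = 287.9 kN/m
FS = 287.9 / 363.2 = 0.793

FS = 0.79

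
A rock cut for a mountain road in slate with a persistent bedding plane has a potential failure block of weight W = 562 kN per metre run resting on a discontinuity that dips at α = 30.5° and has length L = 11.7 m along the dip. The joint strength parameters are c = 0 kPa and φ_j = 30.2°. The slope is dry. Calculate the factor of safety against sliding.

FS = 0.99

Resolving the block weight along and normal to the plane and applying the Mohr–Coulomb strength on the joint:
N' = W cosα = 562·cos30.5° = 484.2 kN/m
Driving force T = W sinα = 562·sin30.5° = 285.2 kN/m
Resisting force R = c·L + N'·tanφ_j = 0·11.7 + 484.2·tan30.2° = 0.0 + 281.8 = 281.8 kN/m
FS = R / T = 281.8 / 285.2 = 0.988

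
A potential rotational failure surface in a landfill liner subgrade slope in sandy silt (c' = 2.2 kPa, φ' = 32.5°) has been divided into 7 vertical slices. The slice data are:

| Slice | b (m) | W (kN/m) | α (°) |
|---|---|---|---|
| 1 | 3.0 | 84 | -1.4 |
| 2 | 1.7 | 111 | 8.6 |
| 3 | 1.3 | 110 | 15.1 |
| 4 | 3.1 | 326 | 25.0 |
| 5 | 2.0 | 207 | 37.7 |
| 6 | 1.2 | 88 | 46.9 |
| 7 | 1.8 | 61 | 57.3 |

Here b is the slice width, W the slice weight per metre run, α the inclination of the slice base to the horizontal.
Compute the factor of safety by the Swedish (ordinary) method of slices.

FS = 1.37

Ordinary method of slices: FS = Σ[c'·Δl_i + (W_i cosα_i)·tanφ'] / Σ W_i sinα_i, with Δl_i = b_i / cosα_i.
Slice 1: Δl = 3.0/cos(-1.4°) = 3.001 m; N'_1 = 84·cos(-1.4°) = 84.0; c'Δl = 6.60; W sinα = -2.1
Slice 2: Δl = 1.7/cos8.6° = 1.719 m; N'_2 = 111·cos8.6° = 109.8; c'Δl = 3.78; W sinα = 16.6
Slice 3: Δl = 1.3/cos15.1° = 1.346 m; N'_3 = 110·cos15.1° = 106.2; c'Δl = 2.96; W sinα = 28.7
Slice 4: Δl = 3.1/cos25.0° = 3.420 m; N'_4 = 326·cos25.0° = 295.5; c'Δl = 7.53; W sinα = 137.8
Slice 5: Δl = 2.0/cos37.7° = 2.528 m; N'_5 = 207·cos37.7° = 163.8; c'Δl = 5.56; W sinα = 126.6
Slice 6: Δl = 1.2/cos46.9° = 1.756 m; N'_6 = 88·cos46.9° = 60.1; c'Δl = 3.86; W sinα = 64.3
Slice 7: Δl = 1.8/cos57.3° = 3.332 m; N'_7 = 61·cos57.3° = 33.0; c'Δl = 7.33; W sinα = 51.3
Σc'Δl = 37.6 kN/m; ΣN' = 852.3 kN/m; ΣW sinα = 423.1 kN/m
Resisting = 37.6 + 852.3·tan32.5° = 37.6 + 542.9 = 580.6 kN/m
FS = 580.6 / 423.1 = 1.372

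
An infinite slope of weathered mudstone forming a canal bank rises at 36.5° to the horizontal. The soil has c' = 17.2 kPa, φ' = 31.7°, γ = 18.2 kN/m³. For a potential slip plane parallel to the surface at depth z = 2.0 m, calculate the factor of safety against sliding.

FS = 1.82

For an infinite slope with a slip plane parallel to the surface (no pore pressure): FS = [c' + γz cos²β tanφ'] / [γz sinβ cosβ].
γz = 18.2·2.0 = 36.40 kN/m²
Numerator = 17.2 + 36.40·cos²36.5°·tan31.7° = 17.2 + 36.40·0.6462·0.6176 = 31.727 kPa
Denominator = 36.40·sin36.5°·cos36.5° = 36.40·0.5948·0.8039 = 17.405 kPa
FS = 31.727 / 17.405 = 1.823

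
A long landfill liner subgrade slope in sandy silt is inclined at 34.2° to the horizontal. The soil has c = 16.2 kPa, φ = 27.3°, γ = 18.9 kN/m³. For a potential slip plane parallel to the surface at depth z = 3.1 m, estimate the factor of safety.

FS = 1.35

For an infinite slope with a slip plane parallel to the surface (no pore pressure): FS = [c + γz cos²β tanφ] / [γz sinβ cosβ].
γz = 18.9·3.1 = 58.59 kN/m²
Numerator = 16.2 + 58.59·cos²34.2°·tan27.3° = 16.2 + 58.59·0.6841·0.5161 = 36.886 kPa
Denominator = 58.59·sin34.2°·cos34.2° = 58.59·0.5621·0.8271 = 27.238 kPa
FS = 36.886 / 27.238 = 1.354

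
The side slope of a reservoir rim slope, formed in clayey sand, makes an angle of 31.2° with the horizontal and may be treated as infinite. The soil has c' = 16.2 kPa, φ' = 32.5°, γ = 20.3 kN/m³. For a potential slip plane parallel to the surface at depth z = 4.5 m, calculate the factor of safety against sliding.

For an infinite slope with a slip plane parallel to the surface (no pore pressure): FS = [c' + γz cos²β tanφ'] / [γz sinβ cosβ].
γz = 20.3·4.5 = 91.35 kN/m²
Numerator = 16.2 + 91.35·cos²31.2°·tan32.5° = 16.2 + 91.35·0.7316·0.6371 = 58.779 kPa
Denominator = 91.35·sin31.2°·cos31.2° = 91.35·0.5180·0.8554 = 40.477 kPa
FS = 58.779 / 40.477 = 1.452

FS = 1.45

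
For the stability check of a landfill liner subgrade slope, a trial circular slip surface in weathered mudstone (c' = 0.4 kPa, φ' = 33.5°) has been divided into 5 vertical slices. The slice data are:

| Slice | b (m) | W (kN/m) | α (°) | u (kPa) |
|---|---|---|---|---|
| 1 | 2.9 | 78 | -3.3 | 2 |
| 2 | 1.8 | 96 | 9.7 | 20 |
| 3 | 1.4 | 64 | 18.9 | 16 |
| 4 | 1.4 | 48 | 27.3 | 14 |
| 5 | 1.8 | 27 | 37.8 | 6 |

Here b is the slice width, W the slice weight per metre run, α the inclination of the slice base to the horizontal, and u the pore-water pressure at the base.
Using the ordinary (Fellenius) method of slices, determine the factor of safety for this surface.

FS = 1.88

Ordinary method of slices: FS = Σ[c'·Δl_i + (W_i cosα_i − u_i·Δl_i)·tanφ'] / Σ W_i sinα_i, with Δl_i = b_i / cosα_i.
Slice 1: Δl = 2.9/cos(-3.3°) = 2.905 m; N'_1 = 78·cos(-3.3°) − 2·2.905 = 72.1; c'Δl = 1.16; W sinα = -4.5
Slice 2: Δl = 1.8/cos9.7° = 1.826 m; N'_2 = 96·cos9.7° − 20·1.826 = 58.1; c'Δl = 0.73; W sinα = 16.2
Slice 3: Δl = 1.4/cos18.9° = 1.480 m; N'_3 = 64·cos18.9° − 16·1.480 = 36.9; c'Δl = 0.59; W sinα = 20.7
Slice 4: Δl = 1.4/cos27.3° = 1.575 m; N'_4 = 48·cos27.3° − 14·1.575 = 20.6; c'Δl = 0.63; W sinα = 22.0
Slice 5: Δl = 1.8/cos37.8° = 2.278 m; N'_5 = 27·cos37.8° − 6·2.278 = 7.7; c'Δl = 0.91; W sinα = 16.5
Σc'Δl = 4.0 kN/m; ΣN' = 195.3 kN/m; ΣW sinα = 71.0 kN/m
Resisting = 4.0 + 195.3·tan33.5° = 4.0 + 129.3 = 133.3 kN/m
FS = 133.3 / 71.0 = 1.878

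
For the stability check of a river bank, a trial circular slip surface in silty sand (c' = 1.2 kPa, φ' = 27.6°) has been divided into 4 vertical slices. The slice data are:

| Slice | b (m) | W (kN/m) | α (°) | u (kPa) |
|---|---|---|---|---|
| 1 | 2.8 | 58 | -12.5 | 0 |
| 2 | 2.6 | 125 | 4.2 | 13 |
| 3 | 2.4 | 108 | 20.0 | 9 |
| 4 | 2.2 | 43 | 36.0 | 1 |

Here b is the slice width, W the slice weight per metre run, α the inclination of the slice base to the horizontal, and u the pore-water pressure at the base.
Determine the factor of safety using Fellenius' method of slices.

Ordinary method of slices: FS = Σ[c'·Δl_i + (W_i cosα_i − u_i·Δl_i)·tanφ'] / Σ W_i sinα_i, with Δl_i = b_i / cosα_i.
Slice 1: Δl = 2.8/cos(-12.5°) = 2.868 m; N'_1 = 58·cos(-12.5°) − 0·2.868 = 56.6; c'Δl = 3.44; W sinα = -12.6
Slice 2: Δl = 2.6/cos4.2° = 2.607 m; N'_2 = 125·cos4.2° − 13·2.607 = 90.8; c'Δl = 3.13; W sinα = 9.2
Slice 3: Δl = 2.4/cos20.0° = 2.554 m; N'_3 = 108·cos20.0° − 9·2.554 = 78.5; c'Δl = 3.06; W sinα = 36.9
Slice 4: Δl = 2.2/cos36.0° = 2.719 m; N'_4 = 43·cos36.0° − 1·2.719 = 32.1; c'Δl = 3.26; W sinα = 25.3
Σc'Δl = 12.9 kN/m; ΣN' = 258.0 kN/m; ΣW sinα = 58.8 kN/m
Resisting = 12.9 + 258.0·tan27.6° = 12.9 + 134.9 = 147.8 kN/m
FS = 147.8 / 58.8 = 2.512

FS = 2.51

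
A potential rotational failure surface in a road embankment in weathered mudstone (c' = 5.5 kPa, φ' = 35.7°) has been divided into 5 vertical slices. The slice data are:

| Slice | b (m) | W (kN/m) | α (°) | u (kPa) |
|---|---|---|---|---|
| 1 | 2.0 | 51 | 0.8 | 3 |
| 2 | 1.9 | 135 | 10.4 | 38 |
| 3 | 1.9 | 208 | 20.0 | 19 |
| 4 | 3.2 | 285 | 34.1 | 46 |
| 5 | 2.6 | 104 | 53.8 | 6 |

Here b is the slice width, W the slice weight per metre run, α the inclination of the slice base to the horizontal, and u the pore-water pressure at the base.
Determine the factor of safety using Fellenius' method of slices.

FS = 0.98

Ordinary method of slices: FS = Σ[c'·Δl_i + (W_i cosα_i − u_i·Δl_i)·tanφ'] / Σ W_i sinα_i, with Δl_i = b_i / cosα_i.
Slice 1: Δl = 2.0/cos0.8° = 2.000 m; N'_1 = 51·cos0.8° − 3·2.000 = 45.0; c'Δl = 11.00; W sinα = 0.7
Slice 2: Δl = 1.9/cos10.4° = 1.932 m; N'_2 = 135·cos10.4° − 38·1.932 = 59.4; c'Δl = 10.62; W sinα = 24.4
Slice 3: Δl = 1.9/cos20.0° = 2.022 m; N'_3 = 208·cos20.0° − 19·2.022 = 157.0; c'Δl = 11.12; W sinα = 71.1
Slice 4: Δl = 3.2/cos34.1° = 3.864 m; N'_4 = 285·cos34.1° − 46·3.864 = 58.2; c'Δl = 21.25; W sinα = 159.8
Slice 5: Δl = 2.6/cos53.8° = 4.402 m; N'_5 = 104·cos53.8° − 6·4.402 = 35.0; c'Δl = 24.21; W sinα = 83.9
Σc'Δl = 78.2 kN/m; ΣN' = 354.7 kN/m; ΣW sinα = 339.9 kN/m
Resisting = 78.2 + 354.7·tan35.7° = 78.2 + 254.8 = 333.1 kN/m
FS = 333.1 / 339.9 = 0.980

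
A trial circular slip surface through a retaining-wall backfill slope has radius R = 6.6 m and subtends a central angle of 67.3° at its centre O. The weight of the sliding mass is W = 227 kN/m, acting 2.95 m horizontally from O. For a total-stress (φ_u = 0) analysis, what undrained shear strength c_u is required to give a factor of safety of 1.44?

FS = c_u·L_a·R / (W·d), so c_u = FS·W·d / (L_a·R).
Arc length L_a = R·θ = 6.6·(67.3°·π/180) = 6.6·1.1746 = 7.75 m
c_u = 1.44·227·2.95 / (7.75·6.6) = 964.3 / 51.17 = 18.85 kPa

c_u = 18.8 kPa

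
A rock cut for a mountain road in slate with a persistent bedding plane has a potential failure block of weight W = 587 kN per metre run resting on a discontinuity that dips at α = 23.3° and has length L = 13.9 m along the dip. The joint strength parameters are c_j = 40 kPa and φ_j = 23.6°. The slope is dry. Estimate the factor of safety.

FS = 3.41

Resolving the block weight along and normal to the plane and applying the Mohr–Coulomb strength on the joint:
N' = W cosα = 587·cos23.3° = 539.1 kN/m
Driving force T = W sinα = 587·sin23.3° = 232.2 kN/m
Resisting force R = c_j·L + N'·tanφ_j = 40·13.9 + 539.1·tan23.6° = 556.0 + 235.5 = 791.5 kN/m
FS = R / T = 791.5 / 232.2 = 3.409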